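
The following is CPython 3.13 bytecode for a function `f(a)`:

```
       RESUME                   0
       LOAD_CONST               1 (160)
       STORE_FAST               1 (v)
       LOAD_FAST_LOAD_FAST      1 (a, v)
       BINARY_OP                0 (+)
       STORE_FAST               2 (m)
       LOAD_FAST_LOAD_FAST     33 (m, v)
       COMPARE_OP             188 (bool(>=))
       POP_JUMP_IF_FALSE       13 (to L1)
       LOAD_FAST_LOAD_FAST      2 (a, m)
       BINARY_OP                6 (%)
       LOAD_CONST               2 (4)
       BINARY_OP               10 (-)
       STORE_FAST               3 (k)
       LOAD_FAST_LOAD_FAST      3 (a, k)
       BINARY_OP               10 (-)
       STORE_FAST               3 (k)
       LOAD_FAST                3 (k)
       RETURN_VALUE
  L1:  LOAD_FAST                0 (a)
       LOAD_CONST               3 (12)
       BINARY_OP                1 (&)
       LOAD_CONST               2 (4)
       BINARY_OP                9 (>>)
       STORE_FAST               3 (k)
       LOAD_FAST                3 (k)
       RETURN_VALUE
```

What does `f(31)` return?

4

LOAD_CONST → push 160. Stack: [160]
STORE_FAST v → v=160. Stack: []
LOAD_FAST_LOAD_FAST a,v → push 31,160. Stack: [31, 160]
BINARY_OP + → 31 + 160 = 191. Stack: [191]
STORE_FAST m → m=191. Stack: []
LOAD_FAST_LOAD_FAST m,v → push 191,160. Stack: [191, 160]
COMPARE_OP bool(>=) → 191 vs 160 = True. Stack: [True]
POP_JUMP_IF_FALSE → pop True; no jump. Stack: []
LOAD_FAST_LOAD_FAST a,m → push 31,191. Stack: [31, 191]
BINARY_OP % → 31 % 191 = 31. Stack: [31]
LOAD_CONST → push 4. Stack: [31, 4]
BINARY_OP - → 31 - 4 = 27. Stack: [27]
STORE_FAST k → k=27. Stack: []
LOAD_FAST_LOAD_FAST a,k → push 31,27. Stack: [31, 27]
BINARY_OP - → 31 - 27 = 4. Stack: [4]
STORE_FAST k → k=4. Stack: []
LOAD_FAST k → push 4. Stack: [4]
RETURN_VALUE → return 4.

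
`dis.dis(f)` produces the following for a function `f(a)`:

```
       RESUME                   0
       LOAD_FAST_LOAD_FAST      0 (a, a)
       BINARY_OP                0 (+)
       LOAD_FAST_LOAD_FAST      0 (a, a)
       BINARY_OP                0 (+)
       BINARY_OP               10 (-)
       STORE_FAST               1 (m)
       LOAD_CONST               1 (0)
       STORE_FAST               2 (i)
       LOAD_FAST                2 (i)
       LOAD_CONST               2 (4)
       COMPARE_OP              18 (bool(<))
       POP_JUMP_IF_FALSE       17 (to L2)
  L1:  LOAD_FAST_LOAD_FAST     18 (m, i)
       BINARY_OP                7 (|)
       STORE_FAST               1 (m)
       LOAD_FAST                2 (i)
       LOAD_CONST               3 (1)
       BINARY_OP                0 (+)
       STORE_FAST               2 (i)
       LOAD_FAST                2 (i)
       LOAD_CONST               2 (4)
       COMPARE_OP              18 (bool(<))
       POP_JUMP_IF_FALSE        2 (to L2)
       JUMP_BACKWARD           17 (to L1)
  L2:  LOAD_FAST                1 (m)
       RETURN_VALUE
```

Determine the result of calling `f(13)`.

LOAD_FAST_LOAD_FAST a,a → push 13,13. Stack: [13, 13]
BINARY_OP + → 13 + 13 = 26. Stack: [26]
LOAD_FAST_LOAD_FAST a,a → push 13,13. Stack: [26, 13, 13]
BINARY_OP + → 13 + 13 = 26. Stack: [26, 26]
BINARY_OP - → 26 - 26 = 0. Stack: [0]
STORE_FAST m → m=0. Stack: []
LOAD_CONST → push 0. Stack: [0]
STORE_FAST i → i=0. Stack: []
LOAD_FAST i → push 0. Stack: [0]
LOAD_CONST → push 4. Stack: [0, 4]
COMPARE_OP bool(<) → 0 vs 4 = True. Stack: [True]
POP_JUMP_IF_FALSE → pop True; no jump. Stack: []
LOAD_FAST_LOAD_FAST m,i → push 0,0. Stack: [0, 0]
BINARY_OP | → 0 | 0 = 0. Stack: [0]
STORE_FAST m → m=0. Stack: []
LOAD_FAST i → push 0. Stack: [0]
LOAD_CONST → push 1. Stack: [0, 1]
BINARY_OP + → 0 + 1 = 1. Stack: [1]
STORE_FAST i → i=1. Stack: []
LOAD_FAST i → push 1. Stack: [1]
LOAD_CONST → push 4. Stack: [1, 4]
COMPARE_OP bool(<) → 1 vs 4 = True. Stack: [True]
POP_JUMP_IF_FALSE → pop True; no jump. Stack: []
LOAD_FAST_LOAD_FAST m,i → push 0,1. Stack: [0, 1]
BINARY_OP | → 0 | 1 = 1. Stack: [1]
STORE_FAST m → m=1. Stack: []
LOAD_FAST i → push 1. Stack: [1]
LOAD_CONST → push 1. Stack: [1, 1]
BINARY_OP + → 1 + 1 = 2. Stack: [2]
STORE_FAST i → i=2. Stack: []
LOAD_FAST i → push 2. Stack: [2]
LOAD_CONST → push 4. Stack: [2, 4]
COMPARE_OP bool(<) → 2 vs 4 = True. Stack: [True]
POP_JUMP_IF_FALSE → pop True; no jump. Stack: []
LOAD_FAST_LOAD_FAST m,i → push 1,2. Stack: [1, 2]
BINARY_OP | → 1 | 2 = 3. Stack: [3]
STORE_FAST m → m=3. Stack: []
LOAD_FAST i → push 2. Stack: [2]
LOAD_CONST → push 1. Stack: [2, 1]
BINARY_OP + → 2 + 1 = 3. Stack: [3]
STORE_FAST i → i=3. Stack: []
LOAD_FAST i → push 3. Stack: [3]
LOAD_CONST → push 4. Stack: [3, 4]
COMPARE_OP bool(<) → 3 vs 4 = True. Stack: [True]
POP_JUMP_IF_FALSE → pop True; no jump. Stack: []
LOAD_FAST_LOAD_FAST m,i → push 3,3. Stack: [3, 3]
BINARY_OP | → 3 | 3 = 3. Stack: [3]
STORE_FAST m → m=3. Stack: []
LOAD_FAST i → push 3. Stack: [3]
LOAD_CONST → push 1. Stack: [3, 1]
BINARY_OP + → 3 + 1 = 4. Stack: [4]
STORE_FAST i → i=4. Stack: []
LOAD_FAST i → push 4. Stack: [4]
LOAD_CONST → push 4. Stack: [4, 4]
COMPARE_OP bool(<) → 4 vs 4 = False. Stack: [False]
POP_JUMP_IF_FALSE → pop False; jump. Stack: []
LOAD_FAST m → push 3. Stack: [3]
RETURN_VALUE → return 3.

3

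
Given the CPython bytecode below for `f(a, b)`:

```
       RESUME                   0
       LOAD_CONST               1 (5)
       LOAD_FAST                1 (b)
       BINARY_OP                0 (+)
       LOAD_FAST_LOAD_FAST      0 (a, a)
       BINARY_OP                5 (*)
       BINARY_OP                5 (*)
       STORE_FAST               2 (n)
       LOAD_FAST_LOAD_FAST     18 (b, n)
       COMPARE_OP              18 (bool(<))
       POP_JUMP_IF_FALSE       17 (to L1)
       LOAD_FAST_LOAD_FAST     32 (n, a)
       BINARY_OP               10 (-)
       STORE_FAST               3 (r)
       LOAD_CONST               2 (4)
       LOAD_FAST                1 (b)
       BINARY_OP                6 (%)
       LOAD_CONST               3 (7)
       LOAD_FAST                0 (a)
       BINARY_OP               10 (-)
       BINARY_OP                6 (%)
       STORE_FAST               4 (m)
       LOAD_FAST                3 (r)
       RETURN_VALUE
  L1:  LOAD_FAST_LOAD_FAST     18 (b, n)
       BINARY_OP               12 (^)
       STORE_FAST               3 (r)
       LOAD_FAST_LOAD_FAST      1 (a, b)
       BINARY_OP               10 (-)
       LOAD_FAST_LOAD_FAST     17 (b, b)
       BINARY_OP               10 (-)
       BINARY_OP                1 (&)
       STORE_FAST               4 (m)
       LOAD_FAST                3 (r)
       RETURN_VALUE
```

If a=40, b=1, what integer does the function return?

LOAD_CONST → push 5. Stack: [5]
LOAD_FAST b → push 1. Stack: [5, 1]
BINARY_OP + → 5 + 1 = 6. Stack: [6]
LOAD_FAST_LOAD_FAST a,a → push 40,40. Stack: [6, 40, 40]
BINARY_OP * → 40 * 40 = 1600. Stack: [6, 1600]
BINARY_OP * → 6 * 1600 = 9600. Stack: [9600]
STORE_FAST n → n=9600. Stack: []
LOAD_FAST_LOAD_FAST b,n → push 1,9600. Stack: [1, 9600]
COMPARE_OP bool(<) → 1 vs 9600 = True. Stack: [True]
POP_JUMP_IF_FALSE → pop True; no jump. Stack: []
LOAD_FAST_LOAD_FAST n,a → push 9600,40. Stack: [9600, 40]
BINARY_OP - → 9600 - 40 = 9560. Stack: [9560]
STORE_FAST r → r=9560. Stack: []
LOAD_CONST → push 4. Stack: [4]
LOAD_FAST b → push 1. Stack: [4, 1]
BINARY_OP % → 4 % 1 = 0. Stack: [0]
LOAD_CONST → push 7. Stack: [0, 7]
LOAD_FAST a → push 40. Stack: [0, 7, 40]
BINARY_OP - → 7 - 40 = -33. Stack: [0, -33]
BINARY_OP % → 0 % -33 = 0. Stack: [0]
STORE_FAST m → m=0. Stack: []
LOAD_FAST r → push 9560. Stack: [9560]
RETURN_VALUE → return 9560.

9560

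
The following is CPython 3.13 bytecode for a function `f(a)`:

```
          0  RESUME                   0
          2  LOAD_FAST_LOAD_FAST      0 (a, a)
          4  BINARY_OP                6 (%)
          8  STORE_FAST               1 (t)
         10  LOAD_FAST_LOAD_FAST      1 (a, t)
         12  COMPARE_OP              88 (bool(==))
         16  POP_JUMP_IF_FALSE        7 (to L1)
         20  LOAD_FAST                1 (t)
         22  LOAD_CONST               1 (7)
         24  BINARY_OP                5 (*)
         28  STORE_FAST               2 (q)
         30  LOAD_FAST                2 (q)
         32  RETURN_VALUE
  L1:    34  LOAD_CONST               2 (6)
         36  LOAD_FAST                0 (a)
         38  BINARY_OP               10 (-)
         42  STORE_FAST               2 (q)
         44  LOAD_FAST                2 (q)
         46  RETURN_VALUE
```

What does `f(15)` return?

LOAD_FAST_LOAD_FAST a,a → push 15,15. Stack: [15, 15]
BINARY_OP % → 15 % 15 = 0. Stack: [0]
STORE_FAST t → t=0. Stack: []
LOAD_FAST_LOAD_FAST a,t → push 15,0. Stack: [15, 0]
COMPARE_OP bool(==) → 15 vs 0 = False. Stack: [False]
POP_JUMP_IF_FALSE → pop False; jump. Stack: []
LOAD_CONST → push 6. Stack: [6]
LOAD_FAST a → push 15. Stack: [6, 15]
BINARY_OP - → 6 - 15 = -9. Stack: [-9]
STORE_FAST q → q=-9. Stack: []
LOAD_FAST q → push -9. Stack: [-9]
RETURN_VALUE → return -9.

-9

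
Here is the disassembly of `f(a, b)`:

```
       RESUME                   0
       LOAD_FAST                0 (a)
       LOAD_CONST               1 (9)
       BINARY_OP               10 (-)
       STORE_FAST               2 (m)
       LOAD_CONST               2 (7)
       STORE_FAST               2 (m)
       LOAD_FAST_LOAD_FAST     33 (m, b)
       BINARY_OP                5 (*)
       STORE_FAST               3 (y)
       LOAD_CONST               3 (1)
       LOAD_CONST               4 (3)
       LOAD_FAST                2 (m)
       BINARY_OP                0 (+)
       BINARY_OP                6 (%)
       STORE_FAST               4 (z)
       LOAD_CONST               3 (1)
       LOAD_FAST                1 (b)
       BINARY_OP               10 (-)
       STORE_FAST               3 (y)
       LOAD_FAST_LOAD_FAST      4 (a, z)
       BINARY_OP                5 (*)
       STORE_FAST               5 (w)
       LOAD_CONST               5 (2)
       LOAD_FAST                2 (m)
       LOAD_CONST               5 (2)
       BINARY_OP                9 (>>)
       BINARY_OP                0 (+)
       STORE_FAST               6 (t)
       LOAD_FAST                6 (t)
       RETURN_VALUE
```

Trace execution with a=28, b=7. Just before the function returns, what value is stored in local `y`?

LOAD_FAST a → push 28. Stack: [28]
LOAD_CONST → push 9. Stack: [28, 9]
BINARY_OP - → 28 - 9 = 19. Stack: [19]
STORE_FAST m → m=19. Stack: []
LOAD_CONST → push 7. Stack: [7]
STORE_FAST m → m=7. Stack: []
LOAD_FAST_LOAD_FAST m,b → push 7,7. Stack: [7, 7]
BINARY_OP * → 7 * 7 = 49. Stack: [49]
STORE_FAST y → y=49. Stack: []
LOAD_CONST → push 1. Stack: [1]
LOAD_CONST → push 3. Stack: [1, 3]
LOAD_FAST m → push 7. Stack: [1, 3, 7]
BINARY_OP + → 3 + 7 = 10. Stack: [1, 10]
BINARY_OP % → 1 % 10 = 1. Stack: [1]
STORE_FAST z → z=1. Stack: []
LOAD_CONST → push 1. Stack: [1]
LOAD_FAST b → push 7. Stack: [1, 7]
BINARY_OP - → 1 - 7 = -6. Stack: [-6]
STORE_FAST y → y=-6. Stack: []
LOAD_FAST_LOAD_FAST a,z → push 28,1. Stack: [28, 1]
BINARY_OP * → 28 * 1 = 28. Stack: [28]
STORE_FAST w → w=28. Stack: []
LOAD_CONST → push 2. Stack: [2]
LOAD_FAST m → push 7. Stack: [2, 7]
LOAD_CONST → push 2. Stack: [2, 7, 2]
BINARY_OP >> → 7 >> 2 = 1. Stack: [2, 1]
BINARY_OP + → 2 + 1 = 3. Stack: [3]
STORE_FAST t → t=3. Stack: []
LOAD_FAST t → push 3. Stack: [3]
RETURN_VALUE → return 3.

-6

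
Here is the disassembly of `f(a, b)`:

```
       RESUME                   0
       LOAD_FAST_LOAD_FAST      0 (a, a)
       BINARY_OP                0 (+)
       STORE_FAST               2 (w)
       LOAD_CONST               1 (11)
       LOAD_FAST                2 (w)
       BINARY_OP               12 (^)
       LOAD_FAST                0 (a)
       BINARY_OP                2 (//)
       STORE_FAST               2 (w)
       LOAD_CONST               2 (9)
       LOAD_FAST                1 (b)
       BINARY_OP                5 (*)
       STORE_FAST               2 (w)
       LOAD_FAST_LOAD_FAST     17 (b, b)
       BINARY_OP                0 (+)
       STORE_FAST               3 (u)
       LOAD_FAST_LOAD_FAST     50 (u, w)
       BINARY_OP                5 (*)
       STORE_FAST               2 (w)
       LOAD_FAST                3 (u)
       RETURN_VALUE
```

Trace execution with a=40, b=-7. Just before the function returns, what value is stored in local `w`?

LOAD_FAST_LOAD_FAST a,a → push 40,40. Stack: [40, 40]
BINARY_OP + → 40 + 40 = 80. Stack: [80]
STORE_FAST w → w=80. Stack: []
LOAD_CONST → push 11. Stack: [11]
LOAD_FAST w → push 80. Stack: [11, 80]
BINARY_OP ^ → 11 ^ 80 = 91. Stack: [91]
LOAD_FAST a → push 40. Stack: [91, 40]
BINARY_OP // → 91 // 40 = 2. Stack: [2]
STORE_FAST w → w=2. Stack: []
LOAD_CONST → push 9. Stack: [9]
LOAD_FAST b → push -7. Stack: [9, -7]
BINARY_OP * → 9 * -7 = -63. Stack: [-63]
STORE_FAST w → w=-63. Stack: []
LOAD_FAST_LOAD_FAST b,b → push -7,-7. Stack: [-7, -7]
BINARY_OP + → -7 + -7 = -14. Stack: [-14]
STORE_FAST u → u=-14. Stack: []
LOAD_FAST_LOAD_FAST u,w → push -14,-63. Stack: [-14, -63]
BINARY_OP * → -14 * -63 = 882. Stack: [882]
STORE_FAST w → w=882. Stack: []
LOAD_FAST u → push -14. Stack: [-14]
RETURN_VALUE → return -14.

882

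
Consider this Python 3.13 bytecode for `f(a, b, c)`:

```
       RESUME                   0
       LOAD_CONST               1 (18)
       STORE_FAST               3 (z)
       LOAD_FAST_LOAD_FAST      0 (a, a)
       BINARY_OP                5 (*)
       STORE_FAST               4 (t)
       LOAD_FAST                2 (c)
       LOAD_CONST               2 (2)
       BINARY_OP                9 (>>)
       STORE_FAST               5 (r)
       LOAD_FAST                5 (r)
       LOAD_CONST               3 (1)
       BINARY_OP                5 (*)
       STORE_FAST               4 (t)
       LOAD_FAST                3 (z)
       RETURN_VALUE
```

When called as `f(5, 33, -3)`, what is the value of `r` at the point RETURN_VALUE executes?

-1

LOAD_CONST → push 18. Stack: [18]
STORE_FAST z → z=18. Stack: []
LOAD_FAST_LOAD_FAST a,a → push 5,5. Stack: [5, 5]
BINARY_OP * → 5 * 5 = 25. Stack: [25]
STORE_FAST t → t=25. Stack: []
LOAD_FAST c → push -3. Stack: [-3]
LOAD_CONST → push 2. Stack: [-3, 2]
BINARY_OP >> → -3 >> 2 = -1. Stack: [-1]
STORE_FAST r → r=-1. Stack: []
LOAD_FAST r → push -1. Stack: [-1]
LOAD_CONST → push 1. Stack: [-1, 1]
BINARY_OP * → -1 * 1 = -1. Stack: [-1]
STORE_FAST t → t=-1. Stack: []
LOAD_FAST z → push 18. Stack: [18]
RETURN_VALUE → return 18.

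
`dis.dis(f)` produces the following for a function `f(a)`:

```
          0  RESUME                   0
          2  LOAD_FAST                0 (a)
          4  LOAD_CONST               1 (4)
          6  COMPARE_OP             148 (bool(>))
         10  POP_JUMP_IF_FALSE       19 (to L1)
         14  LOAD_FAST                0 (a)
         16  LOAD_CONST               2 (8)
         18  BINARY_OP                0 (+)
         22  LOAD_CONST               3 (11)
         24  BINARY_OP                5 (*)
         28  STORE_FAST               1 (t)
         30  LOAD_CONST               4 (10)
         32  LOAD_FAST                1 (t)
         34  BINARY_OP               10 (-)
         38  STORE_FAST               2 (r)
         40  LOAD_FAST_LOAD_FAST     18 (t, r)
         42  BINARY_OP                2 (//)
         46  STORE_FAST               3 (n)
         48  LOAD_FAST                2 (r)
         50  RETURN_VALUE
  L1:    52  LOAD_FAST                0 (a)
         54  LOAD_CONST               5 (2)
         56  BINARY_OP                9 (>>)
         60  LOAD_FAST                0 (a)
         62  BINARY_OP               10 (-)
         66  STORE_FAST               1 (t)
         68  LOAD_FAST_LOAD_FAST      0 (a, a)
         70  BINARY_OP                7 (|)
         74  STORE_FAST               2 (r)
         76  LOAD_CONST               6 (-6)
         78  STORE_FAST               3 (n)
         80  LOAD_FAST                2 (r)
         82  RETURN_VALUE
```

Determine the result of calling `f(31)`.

LOAD_FAST a → push 31. Stack: [31]
LOAD_CONST → push 4. Stack: [31, 4]
COMPARE_OP bool(>) → 31 vs 4 = True. Stack: [True]
POP_JUMP_IF_FALSE → pop True; no jump. Stack: []
LOAD_FAST a → push 31. Stack: [31]
LOAD_CONST → push 8. Stack: [31, 8]
BINARY_OP + → 31 + 8 = 39. Stack: [39]
LOAD_CONST → push 11. Stack: [39, 11]
BINARY_OP * → 39 * 11 = 429. Stack: [429]
STORE_FAST t → t=429. Stack: []
LOAD_CONST → push 10. Stack: [10]
LOAD_FAST t → push 429. Stack: [10, 429]
BINARY_OP - → 10 - 429 = -419. Stack: [-419]
STORE_FAST r → r=-419. Stack: []
LOAD_FAST_LOAD_FAST t,r → push 429,-419. Stack: [429, -419]
BINARY_OP // → 429 // -419 = -2. Stack: [-2]
STORE_FAST n → n=-2. Stack: []
LOAD_FAST r → push -419. Stack: [-419]
RETURN_VALUE → return -419.

-419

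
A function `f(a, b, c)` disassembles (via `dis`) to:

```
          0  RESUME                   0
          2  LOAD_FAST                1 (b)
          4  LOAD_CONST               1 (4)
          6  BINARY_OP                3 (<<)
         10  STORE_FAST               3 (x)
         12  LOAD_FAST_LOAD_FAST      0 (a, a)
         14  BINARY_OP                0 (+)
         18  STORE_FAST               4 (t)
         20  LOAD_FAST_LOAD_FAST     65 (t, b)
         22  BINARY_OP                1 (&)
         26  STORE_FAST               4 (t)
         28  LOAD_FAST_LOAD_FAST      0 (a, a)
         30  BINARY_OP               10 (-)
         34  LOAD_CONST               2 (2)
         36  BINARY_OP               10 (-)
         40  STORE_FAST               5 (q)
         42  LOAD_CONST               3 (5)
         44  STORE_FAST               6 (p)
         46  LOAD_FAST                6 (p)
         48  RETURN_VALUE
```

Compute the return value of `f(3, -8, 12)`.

LOAD_FAST b → push -8. Stack: [-8]
LOAD_CONST → push 4. Stack: [-8, 4]
BINARY_OP << → -8 << 4 = -128. Stack: [-128]
STORE_FAST x → x=-128. Stack: []
LOAD_FAST_LOAD_FAST a,a → push 3,3. Stack: [3, 3]
BINARY_OP + → 3 + 3 = 6. Stack: [6]
STORE_FAST t → t=6. Stack: []
LOAD_FAST_LOAD_FAST t,b → push 6,-8. Stack: [6, -8]
BINARY_OP & → 6 & -8 = 0. Stack: [0]
STORE_FAST t → t=0. Stack: []
LOAD_FAST_LOAD_FAST a,a → push 3,3. Stack: [3, 3]
BINARY_OP - → 3 - 3 = 0. Stack: [0]
LOAD_CONST → push 2. Stack: [0, 2]
BINARY_OP - → 0 - 2 = -2. Stack: [-2]
STORE_FAST q → q=-2. Stack: []
LOAD_CONST → push 5. Stack: [5]
STORE_FAST p → p=5. Stack: []
LOAD_FAST p → push 5. Stack: [5]
RETURN_VALUE → return 5.

5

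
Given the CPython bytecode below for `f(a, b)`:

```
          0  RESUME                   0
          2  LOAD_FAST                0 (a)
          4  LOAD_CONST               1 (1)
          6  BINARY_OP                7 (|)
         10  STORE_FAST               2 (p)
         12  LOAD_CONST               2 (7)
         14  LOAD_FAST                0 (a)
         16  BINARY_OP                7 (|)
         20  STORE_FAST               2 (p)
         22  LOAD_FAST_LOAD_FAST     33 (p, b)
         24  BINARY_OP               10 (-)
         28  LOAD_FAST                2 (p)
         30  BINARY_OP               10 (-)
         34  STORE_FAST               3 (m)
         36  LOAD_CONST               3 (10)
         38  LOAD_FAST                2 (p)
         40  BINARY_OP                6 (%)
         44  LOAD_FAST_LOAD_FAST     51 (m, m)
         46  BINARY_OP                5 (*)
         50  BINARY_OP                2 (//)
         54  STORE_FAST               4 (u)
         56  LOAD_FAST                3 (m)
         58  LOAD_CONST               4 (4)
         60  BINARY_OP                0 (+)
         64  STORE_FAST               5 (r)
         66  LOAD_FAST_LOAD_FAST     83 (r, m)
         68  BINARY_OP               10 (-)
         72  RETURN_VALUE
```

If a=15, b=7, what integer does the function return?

LOAD_FAST a → push 15. Stack: [15]
LOAD_CONST → push 1. Stack: [15, 1]
BINARY_OP | → 15 | 1 = 15. Stack: [15]
STORE_FAST p → p=15. Stack: []
LOAD_CONST → push 7. Stack: [7]
LOAD_FAST a → push 15. Stack: [7, 15]
BINARY_OP | → 7 | 15 = 15. Stack: [15]
STORE_FAST p → p=15. Stack: []
LOAD_FAST_LOAD_FAST p,b → push 15,7. Stack: [15, 7]
BINARY_OP - → 15 - 7 = 8. Stack: [8]
LOAD_FAST p → push 15. Stack: [8, 15]
BINARY_OP - → 8 - 15 = -7. Stack: [-7]
STORE_FAST m → m=-7. Stack: []
LOAD_CONST → push 10. Stack: [10]
LOAD_FAST p → push 15. Stack: [10, 15]
BINARY_OP % → 10 % 15 = 10. Stack: [10]
LOAD_FAST_LOAD_FAST m,m → push -7,-7. Stack: [10, -7, -7]
BINARY_OP * → -7 * -7 = 49. Stack: [10, 49]
BINARY_OP // → 10 // 49 = 0. Stack: [0]
STORE_FAST u → u=0. Stack: []
LOAD_FAST m → push -7. Stack: [-7]
LOAD_CONST → push 4. Stack: [-7, 4]
BINARY_OP + → -7 + 4 = -3. Stack: [-3]
STORE_FAST r → r=-3. Stack: []
LOAD_FAST_LOAD_FAST r,m → push -3,-7. Stack: [-3, -7]
BINARY_OP - → -3 - -7 = 4. Stack: [4]
RETURN_VALUE → return 4.

4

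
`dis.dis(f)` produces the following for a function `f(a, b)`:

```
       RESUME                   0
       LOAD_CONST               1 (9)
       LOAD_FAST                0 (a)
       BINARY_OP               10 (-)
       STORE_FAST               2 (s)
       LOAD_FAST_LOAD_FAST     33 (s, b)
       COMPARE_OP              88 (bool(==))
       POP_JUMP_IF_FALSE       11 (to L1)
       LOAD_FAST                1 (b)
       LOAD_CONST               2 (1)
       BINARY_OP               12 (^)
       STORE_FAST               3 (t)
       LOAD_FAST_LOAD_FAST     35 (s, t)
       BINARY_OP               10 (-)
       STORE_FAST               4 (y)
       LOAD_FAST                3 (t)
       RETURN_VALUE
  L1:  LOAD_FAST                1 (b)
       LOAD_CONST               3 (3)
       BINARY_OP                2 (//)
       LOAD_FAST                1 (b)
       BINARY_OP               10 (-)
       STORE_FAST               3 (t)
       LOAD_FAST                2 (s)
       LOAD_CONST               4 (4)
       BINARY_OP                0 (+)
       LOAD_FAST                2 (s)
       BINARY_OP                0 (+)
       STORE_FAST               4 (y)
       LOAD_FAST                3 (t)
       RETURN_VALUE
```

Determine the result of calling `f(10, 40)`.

-27

LOAD_CONST → push 9. Stack: [9]
LOAD_FAST a → push 10. Stack: [9, 10]
BINARY_OP - → 9 - 10 = -1. Stack: [-1]
STORE_FAST s → s=-1. Stack: []
LOAD_FAST_LOAD_FAST s,b → push -1,40. Stack: [-1, 40]
COMPARE_OP bool(==) → -1 vs 40 = False. Stack: [False]
POP_JUMP_IF_FALSE → pop False; jump. Stack: []
LOAD_FAST b → push 40. Stack: [40]
LOAD_CONST → push 3. Stack: [40, 3]
BINARY_OP // → 40 // 3 = 13. Stack: [13]
LOAD_FAST b → push 40. Stack: [13, 40]
BINARY_OP - → 13 - 40 = -27. Stack: [-27]
STORE_FAST t → t=-27. Stack: []
LOAD_FAST s → push -1. Stack: [-1]
LOAD_CONST → push 4. Stack: [-1, 4]
BINARY_OP + → -1 + 4 = 3. Stack: [3]
LOAD_FAST s → push -1. Stack: [3, -1]
BINARY_OP + → 3 + -1 = 2. Stack: [2]
STORE_FAST y → y=2. Stack: []
LOAD_FAST t → push -27. Stack: [-27]
RETURN_VALUE → return -27.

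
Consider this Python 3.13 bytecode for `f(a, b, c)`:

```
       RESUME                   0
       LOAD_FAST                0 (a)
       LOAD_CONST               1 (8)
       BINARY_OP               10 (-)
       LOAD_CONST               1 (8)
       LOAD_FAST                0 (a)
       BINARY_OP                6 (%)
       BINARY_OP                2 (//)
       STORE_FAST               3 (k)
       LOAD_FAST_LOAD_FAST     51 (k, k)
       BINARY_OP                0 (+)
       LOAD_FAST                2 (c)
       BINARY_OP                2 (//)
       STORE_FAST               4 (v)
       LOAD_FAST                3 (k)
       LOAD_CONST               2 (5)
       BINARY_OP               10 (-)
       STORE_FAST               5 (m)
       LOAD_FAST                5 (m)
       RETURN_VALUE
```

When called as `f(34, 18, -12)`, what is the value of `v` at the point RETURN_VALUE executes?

LOAD_FAST a → push 34. Stack: [34]
LOAD_CONST → push 8. Stack: [34, 8]
BINARY_OP - → 34 - 8 = 26. Stack: [26]
LOAD_CONST → push 8. Stack: [26, 8]
LOAD_FAST a → push 34. Stack: [26, 8, 34]
BINARY_OP % → 8 % 34 = 8. Stack: [26, 8]
BINARY_OP // → 26 // 8 = 3. Stack: [3]
STORE_FAST k → k=3. Stack: []
LOAD_FAST_LOAD_FAST k,k → push 3,3. Stack: [3, 3]
BINARY_OP + → 3 + 3 = 6. Stack: [6]
LOAD_FAST c → push -12. Stack: [6, -12]
BINARY_OP // → 6 // -12 = -1. Stack: [-1]
STORE_FAST v → v=-1. Stack: []
LOAD_FAST k → push 3. Stack: [3]
LOAD_CONST → push 5. Stack: [3, 5]
BINARY_OP - → 3 - 5 = -2. Stack: [-2]
STORE_FAST m → m=-2. Stack: []
LOAD_FAST m → push -2. Stack: [-2]
RETURN_VALUE → return -2.

-1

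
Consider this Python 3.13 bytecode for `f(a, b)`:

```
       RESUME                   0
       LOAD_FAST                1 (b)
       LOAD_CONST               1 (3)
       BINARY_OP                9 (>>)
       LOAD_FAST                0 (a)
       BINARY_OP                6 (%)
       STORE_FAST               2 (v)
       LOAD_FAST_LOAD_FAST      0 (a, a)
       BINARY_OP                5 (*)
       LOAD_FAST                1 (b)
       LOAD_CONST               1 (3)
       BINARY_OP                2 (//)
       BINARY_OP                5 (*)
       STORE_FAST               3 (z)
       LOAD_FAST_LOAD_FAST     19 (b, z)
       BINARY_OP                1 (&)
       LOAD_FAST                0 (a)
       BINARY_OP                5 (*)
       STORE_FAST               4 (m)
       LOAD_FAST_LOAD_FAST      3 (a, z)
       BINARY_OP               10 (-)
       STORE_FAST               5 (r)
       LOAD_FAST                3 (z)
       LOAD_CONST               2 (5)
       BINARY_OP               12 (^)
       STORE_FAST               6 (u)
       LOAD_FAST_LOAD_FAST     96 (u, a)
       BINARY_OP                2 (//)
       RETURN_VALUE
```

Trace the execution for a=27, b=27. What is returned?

243

LOAD_FAST b → push 27. Stack: [27]
LOAD_CONST → push 3. Stack: [27, 3]
BINARY_OP >> → 27 >> 3 = 3. Stack: [3]
LOAD_FAST a → push 27. Stack: [3, 27]
BINARY_OP % → 3 % 27 = 3. Stack: [3]
STORE_FAST v → v=3. Stack: []
LOAD_FAST_LOAD_FAST a,a → push 27,27. Stack: [27, 27]
BINARY_OP * → 27 * 27 = 729. Stack: [729]
LOAD_FAST b → push 27. Stack: [729, 27]
LOAD_CONST → push 3. Stack: [729, 27, 3]
BINARY_OP // → 27 // 3 = 9. Stack: [729, 9]
BINARY_OP * → 729 * 9 = 6561. Stack: [6561]
STORE_FAST z → z=6561. Stack: []
LOAD_FAST_LOAD_FAST b,z → push 27,6561. Stack: [27, 6561]
BINARY_OP & → 27 & 6561 = 1. Stack: [1]
LOAD_FAST a → push 27. Stack: [1, 27]
BINARY_OP * → 1 * 27 = 27. Stack: [27]
STORE_FAST m → m=27. Stack: []
LOAD_FAST_LOAD_FAST a,z → push 27,6561. Stack: [27, 6561]
BINARY_OP - → 27 - 6561 = -6534. Stack: [-6534]
STORE_FAST r → r=-6534. Stack: []
LOAD_FAST z → push 6561. Stack: [6561]
LOAD_CONST → push 5. Stack: [6561, 5]
BINARY_OP ^ → 6561 ^ 5 = 6564. Stack: [6564]
STORE_FAST u → u=6564. Stack: []
LOAD_FAST_LOAD_FAST u,a → push 6564,27. Stack: [6564, 27]
BINARY_OP // → 6564 // 27 = 243. Stack: [243]
RETURN_VALUE → return 243.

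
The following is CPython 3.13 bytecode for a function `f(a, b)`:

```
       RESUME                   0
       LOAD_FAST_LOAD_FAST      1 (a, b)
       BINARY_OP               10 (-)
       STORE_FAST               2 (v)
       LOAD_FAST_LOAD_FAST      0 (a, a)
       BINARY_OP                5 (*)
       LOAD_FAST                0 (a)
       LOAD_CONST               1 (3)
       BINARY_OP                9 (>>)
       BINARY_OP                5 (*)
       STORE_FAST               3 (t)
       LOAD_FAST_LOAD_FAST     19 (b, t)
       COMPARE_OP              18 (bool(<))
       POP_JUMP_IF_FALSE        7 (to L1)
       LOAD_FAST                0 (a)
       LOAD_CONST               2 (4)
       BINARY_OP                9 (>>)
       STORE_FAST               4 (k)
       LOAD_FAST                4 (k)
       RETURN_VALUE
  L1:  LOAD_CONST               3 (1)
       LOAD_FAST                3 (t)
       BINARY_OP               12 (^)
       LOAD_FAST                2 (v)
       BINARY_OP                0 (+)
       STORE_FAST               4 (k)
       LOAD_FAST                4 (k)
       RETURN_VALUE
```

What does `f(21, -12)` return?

LOAD_FAST_LOAD_FAST a,b → push 21,-12. Stack: [21, -12]
BINARY_OP - → 21 - -12 = 33. Stack: [33]
STORE_FAST v → v=33. Stack: []
LOAD_FAST_LOAD_FAST a,a → push 21,21. Stack: [21, 21]
BINARY_OP * → 21 * 21 = 441. Stack: [441]
LOAD_FAST a → push 21. Stack: [441, 21]
LOAD_CONST → push 3. Stack: [441, 21, 3]
BINARY_OP >> → 21 >> 3 = 2. Stack: [441, 2]
BINARY_OP * → 441 * 2 = 882. Stack: [882]
STORE_FAST t → t=882. Stack: []
LOAD_FAST_LOAD_FAST b,t → push -12,882. Stack: [-12, 882]
COMPARE_OP bool(<) → -12 vs 882 = True. Stack: [True]
POP_JUMP_IF_FALSE → pop True; no jump. Stack: []
LOAD_FAST a → push 21. Stack: [21]
LOAD_CONST → push 4. Stack: [21, 4]
BINARY_OP >> → 21 >> 4 = 1. Stack: [1]
STORE_FAST k → k=1. Stack: []
LOAD_FAST k → push 1. Stack: [1]
RETURN_VALUE → return 1.

1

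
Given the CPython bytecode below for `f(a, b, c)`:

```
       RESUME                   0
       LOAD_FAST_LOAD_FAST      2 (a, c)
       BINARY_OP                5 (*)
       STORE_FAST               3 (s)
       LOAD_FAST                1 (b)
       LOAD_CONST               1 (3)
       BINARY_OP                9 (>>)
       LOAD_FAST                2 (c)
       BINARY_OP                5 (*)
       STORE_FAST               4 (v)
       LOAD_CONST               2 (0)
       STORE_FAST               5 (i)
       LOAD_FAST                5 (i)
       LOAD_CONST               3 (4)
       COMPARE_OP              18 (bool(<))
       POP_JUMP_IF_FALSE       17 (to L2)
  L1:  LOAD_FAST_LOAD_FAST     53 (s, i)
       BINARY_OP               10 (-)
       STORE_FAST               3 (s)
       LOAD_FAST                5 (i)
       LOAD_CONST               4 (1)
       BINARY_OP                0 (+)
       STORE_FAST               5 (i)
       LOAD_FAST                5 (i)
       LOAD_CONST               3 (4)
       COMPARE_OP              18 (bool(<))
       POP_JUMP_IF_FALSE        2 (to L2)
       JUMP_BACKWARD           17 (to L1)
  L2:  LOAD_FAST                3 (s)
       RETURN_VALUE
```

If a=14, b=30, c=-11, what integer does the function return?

LOAD_FAST_LOAD_FAST a,c → push 14,-11. Stack: [14, -11]
BINARY_OP * → 14 * -11 = -154. Stack: [-154]
STORE_FAST s → s=-154. Stack: []
LOAD_FAST b → push 30. Stack: [30]
LOAD_CONST → push 3. Stack: [30, 3]
BINARY_OP >> → 30 >> 3 = 3. Stack: [3]
LOAD_FAST c → push -11. Stack: [3, -11]
BINARY_OP * → 3 * -11 = -33. Stack: [-33]
STORE_FAST v → v=-33. Stack: []
LOAD_CONST → push 0. Stack: [0]
STORE_FAST i → i=0. Stack: []
LOAD_FAST i → push 0. Stack: [0]
LOAD_CONST → push 4. Stack: [0, 4]
COMPARE_OP bool(<) → 0 vs 4 = True. Stack: [True]
POP_JUMP_IF_FALSE → pop True; no jump. Stack: []
LOAD_FAST_LOAD_FAST s,i → push -154,0. Stack: [-154, 0]
BINARY_OP - → -154 - 0 = -154. Stack: [-154]
STORE_FAST s → s=-154. Stack: []
LOAD_FAST i → push 0. Stack: [0]
LOAD_CONST → push 1. Stack: [0, 1]
BINARY_OP + → 0 + 1 = 1. Stack: [1]
STORE_FAST i → i=1. Stack: []
LOAD_FAST i → push 1. Stack: [1]
LOAD_CONST → push 4. Stack: [1, 4]
COMPARE_OP bool(<) → 1 vs 4 = True. Stack: [True]
POP_JUMP_IF_FALSE → pop True; no jump. Stack: []
LOAD_FAST_LOAD_FAST s,i → push -154,1. Stack: [-154, 1]
BINARY_OP - → -154 - 1 = -155. Stack: [-155]
STORE_FAST s → s=-155. Stack: []
LOAD_FAST i → push 1. Stack: [1]
LOAD_CONST → push 1. Stack: [1, 1]
BINARY_OP + → 1 + 1 = 2. Stack: [2]
STORE_FAST i → i=2. Stack: []
LOAD_FAST i → push 2. Stack: [2]
LOAD_CONST → push 4. Stack: [2, 4]
COMPARE_OP bool(<) → 2 vs 4 = True. Stack: [True]
POP_JUMP_IF_FALSE → pop True; no jump. Stack: []
LOAD_FAST_LOAD_FAST s,i → push -155,2. Stack: [-155, 2]
BINARY_OP - → -155 - 2 = -157. Stack: [-157]
STORE_FAST s → s=-157. Stack: []
LOAD_FAST i → push 2. Stack: [2]
LOAD_CONST → push 1. Stack: [2, 1]
BINARY_OP + → 2 + 1 = 3. Stack: [3]
STORE_FAST i → i=3. Stack: []
LOAD_FAST i → push 3. Stack: [3]
LOAD_CONST → push 4. Stack: [3, 4]
COMPARE_OP bool(<) → 3 vs 4 = True. Stack: [True]
POP_JUMP_IF_FALSE → pop True; no jump. Stack: []
LOAD_FAST_LOAD_FAST s,i → push -157,3. Stack: [-157, 3]
BINARY_OP - → -157 - 3 = -160. Stack: [-160]
STORE_FAST s → s=-160. Stack: []
LOAD_FAST i → push 3. Stack: [3]
LOAD_CONST → push 1. Stack: [3, 1]
BINARY_OP + → 3 + 1 = 4. Stack: [4]
STORE_FAST i → i=4. Stack: []
LOAD_FAST i → push 4. Stack: [4]
LOAD_CONST → push 4. Stack: [4, 4]
COMPARE_OP bool(<) → 4 vs 4 = False. Stack: [False]
POP_JUMP_IF_FALSE → pop False; jump. Stack: []
LOAD_FAST s → push -160. Stack: [-160]
RETURN_VALUE → return -160.

-160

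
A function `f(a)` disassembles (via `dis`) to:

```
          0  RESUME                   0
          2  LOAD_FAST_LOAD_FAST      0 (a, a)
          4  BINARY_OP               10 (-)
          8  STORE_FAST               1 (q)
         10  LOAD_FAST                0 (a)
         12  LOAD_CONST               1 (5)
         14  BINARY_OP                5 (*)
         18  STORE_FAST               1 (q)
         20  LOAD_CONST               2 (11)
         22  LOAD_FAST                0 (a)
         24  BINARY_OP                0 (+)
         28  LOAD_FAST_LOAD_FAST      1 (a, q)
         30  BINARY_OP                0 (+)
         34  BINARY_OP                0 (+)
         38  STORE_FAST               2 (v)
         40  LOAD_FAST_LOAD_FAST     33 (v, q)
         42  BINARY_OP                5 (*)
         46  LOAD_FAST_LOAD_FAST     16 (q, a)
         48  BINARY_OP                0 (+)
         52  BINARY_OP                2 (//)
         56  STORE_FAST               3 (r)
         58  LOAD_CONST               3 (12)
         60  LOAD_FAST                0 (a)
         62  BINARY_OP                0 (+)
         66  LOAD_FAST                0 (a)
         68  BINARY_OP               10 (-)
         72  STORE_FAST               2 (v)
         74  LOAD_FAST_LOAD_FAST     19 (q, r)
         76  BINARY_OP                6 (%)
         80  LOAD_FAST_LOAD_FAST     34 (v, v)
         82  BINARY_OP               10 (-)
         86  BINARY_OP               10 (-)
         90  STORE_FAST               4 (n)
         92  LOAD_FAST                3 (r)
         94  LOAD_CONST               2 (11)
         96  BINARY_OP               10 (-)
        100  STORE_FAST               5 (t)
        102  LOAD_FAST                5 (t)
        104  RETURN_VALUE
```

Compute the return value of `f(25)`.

144

LOAD_FAST_LOAD_FAST a,a → push 25,25. Stack: [25, 25]
BINARY_OP - → 25 - 25 = 0. Stack: [0]
STORE_FAST q → q=0. Stack: []
LOAD_FAST a → push 25. Stack: [25]
LOAD_CONST → push 5. Stack: [25, 5]
BINARY_OP * → 25 * 5 = 125. Stack: [125]
STORE_FAST q → q=125. Stack: []
LOAD_CONST → push 11. Stack: [11]
LOAD_FAST a → push 25. Stack: [11, 25]
BINARY_OP + → 11 + 25 = 36. Stack: [36]
LOAD_FAST_LOAD_FAST a,q → push 25,125. Stack: [36, 25, 125]
BINARY_OP + → 25 + 125 = 150. Stack: [36, 150]
BINARY_OP + → 36 + 150 = 186. Stack: [186]
STORE_FAST v → v=186. Stack: []
LOAD_FAST_LOAD_FAST v,q → push 186,125. Stack: [186, 125]
BINARY_OP * → 186 * 125 = 23250. Stack: [23250]
LOAD_FAST_LOAD_FAST q,a → push 125,25. Stack: [23250, 125, 25]
BINARY_OP + → 125 + 25 = 150. Stack: [23250, 150]
BINARY_OP // → 23250 // 150 = 155. Stack: [155]
STORE_FAST r → r=155. Stack: []
LOAD_CONST → push 12. Stack: [12]
LOAD_FAST a → push 25. Stack: [12, 25]
BINARY_OP + → 12 + 25 = 37. Stack: [37]
LOAD_FAST a → push 25. Stack: [37, 25]
BINARY_OP - → 37 - 25 = 12. Stack: [12]
STORE_FAST v → v=12. Stack: []
LOAD_FAST_LOAD_FAST q,r → push 125,155. Stack: [125, 155]
BINARY_OP % → 125 % 155 = 125. Stack: [125]
LOAD_FAST_LOAD_FAST v,v → push 12,12. Stack: [125, 12, 12]
BINARY_OP - → 12 - 12 = 0. Stack: [125, 0]
BINARY_OP - → 125 - 0 = 125. Stack: [125]
STORE_FAST n → n=125. Stack: []
LOAD_FAST r → push 155. Stack: [155]
LOAD_CONST → push 11. Stack: [155, 11]
BINARY_OP - → 155 - 11 = 144. Stack: [144]
STORE_FAST t → t=144. Stack: []
LOAD_FAST t → push 144. Stack: [144]
RETURN_VALUE → return 144.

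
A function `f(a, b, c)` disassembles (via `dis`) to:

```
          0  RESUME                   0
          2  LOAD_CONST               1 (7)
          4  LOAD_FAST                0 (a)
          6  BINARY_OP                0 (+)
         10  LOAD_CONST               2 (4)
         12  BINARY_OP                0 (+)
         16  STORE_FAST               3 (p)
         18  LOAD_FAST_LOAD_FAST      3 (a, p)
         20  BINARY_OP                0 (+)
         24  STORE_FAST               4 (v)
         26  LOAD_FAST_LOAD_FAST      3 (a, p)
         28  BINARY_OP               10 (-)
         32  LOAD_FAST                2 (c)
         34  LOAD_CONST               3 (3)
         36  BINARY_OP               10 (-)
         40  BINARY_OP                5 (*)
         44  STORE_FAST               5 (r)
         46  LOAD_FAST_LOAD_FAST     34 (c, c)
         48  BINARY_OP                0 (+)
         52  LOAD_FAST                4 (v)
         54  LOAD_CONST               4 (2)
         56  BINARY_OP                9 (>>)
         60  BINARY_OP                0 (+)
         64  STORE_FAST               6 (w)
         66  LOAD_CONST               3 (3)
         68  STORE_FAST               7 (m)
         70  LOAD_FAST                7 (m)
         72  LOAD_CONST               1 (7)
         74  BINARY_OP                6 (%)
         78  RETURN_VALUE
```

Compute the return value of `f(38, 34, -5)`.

3

LOAD_CONST → push 7. Stack: [7]
LOAD_FAST a → push 38. Stack: [7, 38]
BINARY_OP + → 7 + 38 = 45. Stack: [45]
LOAD_CONST → push 4. Stack: [45, 4]
BINARY_OP + → 45 + 4 = 49. Stack: [49]
STORE_FAST p → p=49. Stack: []
LOAD_FAST_LOAD_FAST a,p → push 38,49. Stack: [38, 49]
BINARY_OP + → 38 + 49 = 87. Stack: [87]
STORE_FAST v → v=87. Stack: []
LOAD_FAST_LOAD_FAST a,p → push 38,49. Stack: [38, 49]
BINARY_OP - → 38 - 49 = -11. Stack: [-11]
LOAD_FAST c → push -5. Stack: [-11, -5]
LOAD_CONST → push 3. Stack: [-11, -5, 3]
BINARY_OP - → -5 - 3 = -8. Stack: [-11, -8]
BINARY_OP * → -11 * -8 = 88. Stack: [88]
STORE_FAST r → r=88. Stack: []
LOAD_FAST_LOAD_FAST c,c → push -5,-5. Stack: [-5, -5]
BINARY_OP + → -5 + -5 = -10. Stack: [-10]
LOAD_FAST v → push 87. Stack: [-10, 87]
LOAD_CONST → push 2. Stack: [-10, 87, 2]
BINARY_OP >> → 87 >> 2 = 21. Stack: [-10, 21]
BINARY_OP + → -10 + 21 = 11. Stack: [11]
STORE_FAST w → w=11. Stack: []
LOAD_CONST → push 3. Stack: [3]
STORE_FAST m → m=3. Stack: []
LOAD_FAST m → push 3. Stack: [3]
LOAD_CONST → push 7. Stack: [3, 7]
BINARY_OP % → 3 % 7 = 3. Stack: [3]
RETURN_VALUE → return 3.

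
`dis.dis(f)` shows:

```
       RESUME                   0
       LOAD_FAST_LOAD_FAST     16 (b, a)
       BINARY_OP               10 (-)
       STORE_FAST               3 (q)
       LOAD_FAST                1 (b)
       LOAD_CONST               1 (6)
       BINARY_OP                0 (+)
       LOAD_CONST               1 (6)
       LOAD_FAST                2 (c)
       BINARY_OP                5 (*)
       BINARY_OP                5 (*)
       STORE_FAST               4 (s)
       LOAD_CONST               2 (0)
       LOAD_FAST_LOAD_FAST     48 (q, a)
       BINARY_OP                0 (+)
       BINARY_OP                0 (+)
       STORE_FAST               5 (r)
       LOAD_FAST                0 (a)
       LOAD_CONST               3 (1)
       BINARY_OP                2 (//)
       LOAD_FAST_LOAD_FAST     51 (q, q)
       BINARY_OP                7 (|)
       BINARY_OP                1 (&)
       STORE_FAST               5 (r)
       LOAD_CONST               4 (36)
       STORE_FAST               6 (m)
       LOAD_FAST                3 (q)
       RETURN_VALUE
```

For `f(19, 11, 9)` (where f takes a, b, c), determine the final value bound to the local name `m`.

LOAD_FAST_LOAD_FAST b,a → push 11,19. Stack: [11, 19]
BINARY_OP - → 11 - 19 = -8. Stack: [-8]
STORE_FAST q → q=-8. Stack: []
LOAD_FAST b → push 11. Stack: [11]
LOAD_CONST → push 6. Stack: [11, 6]
BINARY_OP + → 11 + 6 = 17. Stack: [17]
LOAD_CONST → push 6. Stack: [17, 6]
LOAD_FAST c → push 9. Stack: [17, 6, 9]
BINARY_OP * → 6 * 9 = 54. Stack: [17, 54]
BINARY_OP * → 17 * 54 = 918. Stack: [918]
STORE_FAST s → s=918. Stack: []
LOAD_CONST → push 0. Stack: [0]
LOAD_FAST_LOAD_FAST q,a → push -8,19. Stack: [0, -8, 19]
BINARY_OP + → -8 + 19 = 11. Stack: [0, 11]
BINARY_OP + → 0 + 11 = 11. Stack: [11]
STORE_FAST r → r=11. Stack: []
LOAD_FAST a → push 19. Stack: [19]
LOAD_CONST → push 1. Stack: [19, 1]
BINARY_OP // → 19 // 1 = 19. Stack: [19]
LOAD_FAST_LOAD_FAST q,q → push -8,-8. Stack: [19, -8, -8]
BINARY_OP | → -8 | -8 = -8. Stack: [19, -8]
BINARY_OP & → 19 & -8 = 16. Stack: [16]
STORE_FAST r → r=16. Stack: []
LOAD_CONST → push 36. Stack: [36]
STORE_FAST m → m=36. Stack: []
LOAD_FAST q → push -8. Stack: [-8]
RETURN_VALUE → return -8.

36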